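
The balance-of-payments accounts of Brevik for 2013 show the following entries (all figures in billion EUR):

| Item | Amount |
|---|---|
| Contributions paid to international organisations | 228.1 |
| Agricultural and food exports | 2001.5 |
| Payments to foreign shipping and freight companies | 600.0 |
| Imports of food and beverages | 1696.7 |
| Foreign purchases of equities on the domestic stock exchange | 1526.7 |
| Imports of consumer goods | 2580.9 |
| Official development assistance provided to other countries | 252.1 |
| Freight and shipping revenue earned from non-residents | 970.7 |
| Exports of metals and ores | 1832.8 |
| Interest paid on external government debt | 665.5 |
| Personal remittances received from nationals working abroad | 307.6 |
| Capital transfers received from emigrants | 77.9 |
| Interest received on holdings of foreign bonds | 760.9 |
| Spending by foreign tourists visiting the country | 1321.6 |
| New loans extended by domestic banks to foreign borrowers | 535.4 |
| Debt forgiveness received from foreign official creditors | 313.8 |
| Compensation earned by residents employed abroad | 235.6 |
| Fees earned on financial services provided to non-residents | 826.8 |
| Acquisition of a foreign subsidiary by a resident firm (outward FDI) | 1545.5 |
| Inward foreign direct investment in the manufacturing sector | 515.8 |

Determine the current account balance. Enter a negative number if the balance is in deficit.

2234.2

Goods: -1696.7 - 2580.9 + 2001.5 + 1832.8 = -443.3
Services: 1321.6 + 826.8 - 600.0 + 970.7 = 2519.1
Primary income: 235.6 - 665.5 + 760.9 = 331.0
Secondary income: -252.1 - 228.1 + 307.6 = -172.6
Current account = (-443.3) + 2519.1 + 331.0 + (-172.6) = 2234.2
(Excluded from the current account — financial account: foreign purchases of equities on the domestic stock exchange 1526.7, new loans extended by domestic banks to foreign borrowers 535.4, acquisition of a foreign subsidiary by a resident firm (outward FDI) 1545.5, inward foreign direct investment in the manufacturing sector 515.8; capital account: capital transfers received from emigrants 77.9, debt forgiveness received from foreign official creditors 313.8.)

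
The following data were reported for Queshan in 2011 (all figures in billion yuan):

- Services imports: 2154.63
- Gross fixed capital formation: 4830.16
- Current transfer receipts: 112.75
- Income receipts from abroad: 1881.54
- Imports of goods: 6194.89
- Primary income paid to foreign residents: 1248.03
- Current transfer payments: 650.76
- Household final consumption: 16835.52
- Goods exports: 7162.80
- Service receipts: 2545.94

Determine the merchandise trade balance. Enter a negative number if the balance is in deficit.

Goods balance = 7162.80 - 6194.89 = 967.91

967.91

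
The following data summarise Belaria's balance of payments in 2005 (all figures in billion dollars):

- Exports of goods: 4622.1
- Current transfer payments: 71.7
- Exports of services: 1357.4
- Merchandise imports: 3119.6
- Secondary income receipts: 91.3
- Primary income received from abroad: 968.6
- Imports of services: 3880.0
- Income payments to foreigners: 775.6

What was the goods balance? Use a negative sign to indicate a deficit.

Goods balance = 4622.1 - 3119.6 = 1502.5

1502.5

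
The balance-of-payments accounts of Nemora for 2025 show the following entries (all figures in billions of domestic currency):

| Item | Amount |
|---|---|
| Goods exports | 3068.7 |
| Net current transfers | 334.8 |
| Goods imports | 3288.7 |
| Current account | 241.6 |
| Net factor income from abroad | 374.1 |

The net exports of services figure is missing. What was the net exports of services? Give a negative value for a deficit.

Current account = goods balance + services balance + net primary income + net secondary income
Sum of the known components = 488.9
Net exports of services = CA - (known components) = 241.6 - 488.9 = -247.3

-247.3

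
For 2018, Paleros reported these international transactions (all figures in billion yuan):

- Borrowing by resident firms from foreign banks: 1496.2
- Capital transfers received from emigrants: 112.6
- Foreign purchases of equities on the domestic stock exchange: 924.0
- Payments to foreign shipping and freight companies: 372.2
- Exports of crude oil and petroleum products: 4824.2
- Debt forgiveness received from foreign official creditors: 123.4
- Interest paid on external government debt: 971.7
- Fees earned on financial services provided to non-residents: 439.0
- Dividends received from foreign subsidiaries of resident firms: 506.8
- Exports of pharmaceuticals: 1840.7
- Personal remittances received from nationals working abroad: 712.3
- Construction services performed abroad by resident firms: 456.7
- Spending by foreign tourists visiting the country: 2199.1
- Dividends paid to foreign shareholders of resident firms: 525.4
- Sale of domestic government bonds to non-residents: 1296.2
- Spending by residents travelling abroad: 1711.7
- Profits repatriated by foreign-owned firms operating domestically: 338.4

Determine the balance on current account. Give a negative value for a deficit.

7059.4

Goods: 1840.7 + 4824.2 = 6664.9
Services: 439.0 - 1711.7 + 2199.1 - 372.2 + 456.7 = 1010.9
Primary income: -971.7 - 525.4 + 506.8 - 338.4 = -1328.7
Secondary income: 712.3
Current account = 6664.9 + 1010.9 + (-1328.7) + 712.3 = 7059.4
(Excluded from the current account — financial account: borrowing by resident firms from foreign banks 1496.2, foreign purchases of equities on the domestic stock exchange 924.0, sale of domestic government bonds to non-residents 1296.2; capital account: capital transfers received from emigrants 112.6, debt forgiveness received from foreign official creditors 123.4.)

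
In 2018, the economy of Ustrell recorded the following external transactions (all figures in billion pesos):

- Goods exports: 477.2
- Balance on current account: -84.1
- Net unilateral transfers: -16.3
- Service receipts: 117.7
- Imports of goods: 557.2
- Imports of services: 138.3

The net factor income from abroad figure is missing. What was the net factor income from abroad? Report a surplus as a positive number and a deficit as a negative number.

32.8

Current account = goods balance + services balance + net primary income + net secondary income
Sum of the known components = -116.9
Net factor income from abroad = CA - (known components) = -84.1 - (-116.9) = 32.8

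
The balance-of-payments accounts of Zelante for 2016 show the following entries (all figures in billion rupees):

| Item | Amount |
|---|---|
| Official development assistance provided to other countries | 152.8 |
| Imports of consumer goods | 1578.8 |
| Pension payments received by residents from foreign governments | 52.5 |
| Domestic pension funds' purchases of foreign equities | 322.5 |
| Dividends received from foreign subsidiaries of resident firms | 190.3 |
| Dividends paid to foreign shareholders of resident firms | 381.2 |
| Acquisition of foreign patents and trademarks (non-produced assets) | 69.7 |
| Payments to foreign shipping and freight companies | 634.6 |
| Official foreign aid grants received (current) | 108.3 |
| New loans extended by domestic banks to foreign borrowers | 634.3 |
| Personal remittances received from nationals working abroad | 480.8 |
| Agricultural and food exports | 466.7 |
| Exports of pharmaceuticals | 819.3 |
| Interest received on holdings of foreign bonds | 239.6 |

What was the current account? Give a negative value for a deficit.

Goods: 466.7 + 819.3 - 1578.8 = -292.8
Services: -634.6
Primary income: 239.6 + 190.3 - 381.2 = 48.7
Secondary income: 108.3 + 52.5 - 152.8 + 480.8 = 488.8
Current account = (-292.8) + (-634.6) + 48.7 + 488.8 = -389.9
(Excluded from the current account — financial account: domestic pension funds' purchases of foreign equities 322.5, new loans extended by domestic banks to foreign borrowers 634.3; capital account: acquisition of foreign patents and trademarks (non-produced assets) 69.7.)

-389.9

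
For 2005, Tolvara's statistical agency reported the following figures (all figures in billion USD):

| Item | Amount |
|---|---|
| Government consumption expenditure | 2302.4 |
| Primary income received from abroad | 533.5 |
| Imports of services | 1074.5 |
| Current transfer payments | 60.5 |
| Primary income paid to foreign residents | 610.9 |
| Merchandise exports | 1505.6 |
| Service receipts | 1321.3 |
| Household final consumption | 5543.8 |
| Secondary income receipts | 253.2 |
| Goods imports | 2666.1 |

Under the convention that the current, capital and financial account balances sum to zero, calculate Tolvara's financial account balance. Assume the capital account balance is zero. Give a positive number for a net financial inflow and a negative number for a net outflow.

798.4

Goods balance = 1505.6 - 2666.1 = -1160.5
Services balance = 1321.3 - 1074.5 = 246.8
Trade balance (goods + services) = -1160.5 + 246.8 = -913.7
Net primary income = 533.5 - 610.9 = -77.4
Net secondary income = 253.2 - 60.5 = 192.7
Current account = -913.7 + (-77.4) + 192.7 = -798.4
Financial account = -(-798.4) = 798.4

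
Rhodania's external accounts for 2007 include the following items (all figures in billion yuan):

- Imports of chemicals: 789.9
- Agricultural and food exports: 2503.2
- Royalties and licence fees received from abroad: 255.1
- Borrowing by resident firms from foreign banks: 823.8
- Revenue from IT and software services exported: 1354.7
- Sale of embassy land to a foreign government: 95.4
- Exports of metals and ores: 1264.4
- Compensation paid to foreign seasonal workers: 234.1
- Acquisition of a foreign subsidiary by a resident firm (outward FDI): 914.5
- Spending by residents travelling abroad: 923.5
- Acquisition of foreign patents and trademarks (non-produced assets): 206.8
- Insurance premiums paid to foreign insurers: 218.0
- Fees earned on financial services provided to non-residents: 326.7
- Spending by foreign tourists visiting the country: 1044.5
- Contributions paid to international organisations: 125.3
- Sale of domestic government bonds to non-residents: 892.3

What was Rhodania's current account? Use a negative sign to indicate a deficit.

Goods: 1264.4 - 789.9 + 2503.2 = 2977.7
Services: -218.0 - 923.5 + 255.1 + 326.7 + 1354.7 + 1044.5 = 1839.5
Primary income: -234.1
Secondary income: -125.3
Current account = 2977.7 + 1839.5 + (-234.1) + (-125.3) = 4457.8
(Excluded from the current account — financial account: borrowing by resident firms from foreign banks 823.8, acquisition of a foreign subsidiary by a resident firm (outward FDI) 914.5, sale of domestic government bonds to non-residents 892.3; capital account: sale of embassy land to a foreign government 95.4, acquisition of foreign patents and trademarks (non-produced assets) 206.8.)

4457.8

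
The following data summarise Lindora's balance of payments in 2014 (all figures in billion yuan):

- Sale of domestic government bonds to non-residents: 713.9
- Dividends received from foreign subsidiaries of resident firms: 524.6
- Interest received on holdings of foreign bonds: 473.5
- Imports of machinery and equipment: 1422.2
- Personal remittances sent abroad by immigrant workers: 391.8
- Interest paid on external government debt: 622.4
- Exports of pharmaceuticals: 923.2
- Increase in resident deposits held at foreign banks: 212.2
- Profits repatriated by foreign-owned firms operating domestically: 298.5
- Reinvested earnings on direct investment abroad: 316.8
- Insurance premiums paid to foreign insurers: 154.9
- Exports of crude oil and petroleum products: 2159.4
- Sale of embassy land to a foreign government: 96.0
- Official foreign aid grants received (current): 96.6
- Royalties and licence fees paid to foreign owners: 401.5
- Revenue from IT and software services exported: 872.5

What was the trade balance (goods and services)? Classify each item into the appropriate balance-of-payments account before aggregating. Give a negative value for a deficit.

1976.5

Goods: 923.2 + 2159.4 - 1422.2 = 1660.4
Services: -154.9 - 401.5 + 872.5 = 316.1
Trade balance = 1660.4 + 316.1 = 1976.5
(Excluded from the trade balance — financial account: sale of domestic government bonds to non-residents 713.9, increase in resident deposits held at foreign banks 212.2; primary income: dividends received from foreign subsidiaries of resident firms 524.6, interest received on holdings of foreign bonds 473.5, interest paid on external government debt 622.4, profits repatriated by foreign-owned firms operating domestically 298.5, reinvested earnings on direct investment abroad 316.8; secondary income: personal remittances sent abroad by immigrant workers 391.8, official foreign aid grants received (current) 96.6; capital account: sale of embassy land to a foreign government 96.0.)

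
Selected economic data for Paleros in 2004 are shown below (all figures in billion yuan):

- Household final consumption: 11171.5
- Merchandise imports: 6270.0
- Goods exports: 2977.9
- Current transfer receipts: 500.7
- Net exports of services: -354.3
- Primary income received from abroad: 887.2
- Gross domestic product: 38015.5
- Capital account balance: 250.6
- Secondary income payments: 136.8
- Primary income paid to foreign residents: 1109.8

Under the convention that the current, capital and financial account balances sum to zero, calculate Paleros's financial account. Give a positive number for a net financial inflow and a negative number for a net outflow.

Goods balance = 2977.9 - 6270.0 = -3292.1
Services balance = -354.3
Trade balance (goods + services) = -3292.1 + (-354.3) = -3646.4
Net primary income = 887.2 - 1109.8 = -222.6
Net secondary income = 500.7 - 136.8 = 363.9
Current account = -3646.4 + (-222.6) + 363.9 = -3505.1
Financial account = -(-3505.1 + 250.6) = 3254.5

3254.5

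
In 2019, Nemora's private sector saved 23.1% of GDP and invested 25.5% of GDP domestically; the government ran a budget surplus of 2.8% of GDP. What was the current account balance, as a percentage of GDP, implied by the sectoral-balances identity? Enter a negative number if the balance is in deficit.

By the sectoral-balances identity, CA = (S_private - I) + (T - G).
Private balance = 23.1 - 25.5 = -2.4
Government balance (T - G) = 2.8
CA = -2.4 + 2.8 = 0.4

0.4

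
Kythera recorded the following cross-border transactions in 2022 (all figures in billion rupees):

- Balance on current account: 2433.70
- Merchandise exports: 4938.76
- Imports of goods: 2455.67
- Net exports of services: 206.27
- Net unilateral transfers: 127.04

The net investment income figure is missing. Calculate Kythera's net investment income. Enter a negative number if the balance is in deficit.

Current account = goods balance + services balance + net primary income + net secondary income
Sum of the known components = 2816.40
Net investment income = CA - (known components) = 2433.70 - 2816.40 = -382.70

-382.70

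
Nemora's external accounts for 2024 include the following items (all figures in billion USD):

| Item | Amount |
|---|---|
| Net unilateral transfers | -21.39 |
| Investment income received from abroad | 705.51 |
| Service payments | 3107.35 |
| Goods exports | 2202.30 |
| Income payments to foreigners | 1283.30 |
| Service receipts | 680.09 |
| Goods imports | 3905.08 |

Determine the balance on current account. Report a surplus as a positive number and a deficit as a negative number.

Goods balance = 2202.30 - 3905.08 = -1702.78
Services balance = 680.09 - 3107.35 = -2427.26
Trade balance (goods + services) = -1702.78 + (-2427.26) = -4130.04
Net primary income = 705.51 - 1283.30 = -577.79
Net secondary income = -21.39
Current account = -4130.04 + (-577.79) + (-21.39) = -4729.22

-4729.22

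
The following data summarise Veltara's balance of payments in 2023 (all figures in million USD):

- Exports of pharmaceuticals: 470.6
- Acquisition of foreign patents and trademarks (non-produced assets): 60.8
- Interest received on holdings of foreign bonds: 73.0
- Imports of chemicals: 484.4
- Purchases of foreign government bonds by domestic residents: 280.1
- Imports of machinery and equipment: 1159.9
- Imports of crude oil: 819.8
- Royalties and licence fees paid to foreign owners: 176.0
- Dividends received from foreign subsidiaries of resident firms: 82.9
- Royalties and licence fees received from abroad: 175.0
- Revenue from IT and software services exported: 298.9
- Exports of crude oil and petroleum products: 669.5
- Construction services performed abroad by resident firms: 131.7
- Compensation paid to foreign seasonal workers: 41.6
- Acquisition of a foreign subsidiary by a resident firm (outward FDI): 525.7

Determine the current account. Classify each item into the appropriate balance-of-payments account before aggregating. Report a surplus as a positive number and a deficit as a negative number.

-780.1

Goods: -1159.9 + 470.6 - 819.8 + 669.5 - 484.4 = -1324.0
Services: 175.0 + 131.7 - 176.0 + 298.9 = 429.6
Primary income: -41.6 + 82.9 + 73.0 = 114.3
Current account = (-1324.0) + 429.6 + 114.3 = -780.1
(Excluded from the current account — capital account: acquisition of foreign patents and trademarks (non-produced assets) 60.8; financial account: purchases of foreign government bonds by domestic residents 280.1, acquisition of a foreign subsidiary by a resident firm (outward FDI) 525.7.)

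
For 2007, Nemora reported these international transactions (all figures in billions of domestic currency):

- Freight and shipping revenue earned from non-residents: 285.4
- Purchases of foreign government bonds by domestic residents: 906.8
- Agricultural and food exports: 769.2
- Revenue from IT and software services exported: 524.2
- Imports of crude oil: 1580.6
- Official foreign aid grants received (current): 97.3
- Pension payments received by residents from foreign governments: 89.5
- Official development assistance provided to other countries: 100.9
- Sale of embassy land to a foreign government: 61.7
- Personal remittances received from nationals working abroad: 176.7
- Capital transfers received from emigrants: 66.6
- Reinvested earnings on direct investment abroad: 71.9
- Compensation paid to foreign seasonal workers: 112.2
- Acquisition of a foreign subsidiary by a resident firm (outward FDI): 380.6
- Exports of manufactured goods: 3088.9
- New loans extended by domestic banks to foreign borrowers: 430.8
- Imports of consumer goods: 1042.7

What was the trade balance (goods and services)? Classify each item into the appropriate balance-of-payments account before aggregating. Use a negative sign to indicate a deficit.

Goods: 769.2 - 1042.7 - 1580.6 + 3088.9 = 1234.8
Services: 524.2 + 285.4 = 809.6
Trade balance = 1234.8 + 809.6 = 2044.4
(Excluded from the trade balance — financial account: purchases of foreign government bonds by domestic residents 906.8, acquisition of a foreign subsidiary by a resident firm (outward FDI) 380.6, new loans extended by domestic banks to foreign borrowers 430.8; secondary income: official foreign aid grants received (current) 97.3, pension payments received by residents from foreign governments 89.5, official development assistance provided to other countries 100.9, personal remittances received from nationals working abroad 176.7; capital account: sale of embassy land to a foreign government 61.7, capital transfers received from emigrants 66.6; primary income: reinvested earnings on direct investment abroad 71.9, compensation paid to foreign seasonal workers 112.2.)

2044.4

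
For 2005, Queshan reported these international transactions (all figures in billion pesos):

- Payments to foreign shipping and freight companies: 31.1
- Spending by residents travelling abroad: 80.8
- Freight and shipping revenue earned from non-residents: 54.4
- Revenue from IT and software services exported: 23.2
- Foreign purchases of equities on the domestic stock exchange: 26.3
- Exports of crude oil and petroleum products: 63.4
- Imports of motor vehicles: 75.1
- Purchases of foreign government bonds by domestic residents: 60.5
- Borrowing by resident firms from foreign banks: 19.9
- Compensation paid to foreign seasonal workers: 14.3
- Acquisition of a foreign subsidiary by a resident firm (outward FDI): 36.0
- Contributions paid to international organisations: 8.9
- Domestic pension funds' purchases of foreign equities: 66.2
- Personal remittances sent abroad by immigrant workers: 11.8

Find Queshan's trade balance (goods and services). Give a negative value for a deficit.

-46.0

Goods: 63.4 - 75.1 = -11.7
Services: 54.4 - 31.1 - 80.8 + 23.2 = -34.3
Trade balance = -11.7 + (-34.3) = -46.0
(Excluded from the trade balance — financial account: foreign purchases of equities on the domestic stock exchange 26.3, purchases of foreign government bonds by domestic residents 60.5, borrowing by resident firms from foreign banks 19.9, acquisition of a foreign subsidiary by a resident firm (outward FDI) 36.0, domestic pension funds' purchases of foreign equities 66.2; primary income: compensation paid to foreign seasonal workers 14.3; secondary income: contributions paid to international organisations 8.9, personal remittances sent abroad by immigrant workers 11.8.)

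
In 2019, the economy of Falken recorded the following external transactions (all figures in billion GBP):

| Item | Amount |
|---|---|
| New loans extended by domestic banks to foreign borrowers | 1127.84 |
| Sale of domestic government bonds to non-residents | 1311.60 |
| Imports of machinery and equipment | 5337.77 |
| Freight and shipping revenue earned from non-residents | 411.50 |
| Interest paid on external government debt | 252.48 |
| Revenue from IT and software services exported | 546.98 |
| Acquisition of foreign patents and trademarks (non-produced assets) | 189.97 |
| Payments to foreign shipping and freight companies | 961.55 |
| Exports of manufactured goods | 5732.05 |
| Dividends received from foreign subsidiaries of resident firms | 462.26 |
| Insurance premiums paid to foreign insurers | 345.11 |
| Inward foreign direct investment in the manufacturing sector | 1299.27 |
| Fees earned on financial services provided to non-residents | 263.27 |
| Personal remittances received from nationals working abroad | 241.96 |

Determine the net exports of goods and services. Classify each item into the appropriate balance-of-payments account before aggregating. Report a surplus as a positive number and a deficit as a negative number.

Goods: -5337.77 + 5732.05 = 394.28
Services: -961.55 + 263.27 - 345.11 + 546.98 + 411.50 = -84.91
Trade balance = 394.28 + (-84.91) = 309.37
(Excluded from the trade balance — financial account: new loans extended by domestic banks to foreign borrowers 1127.84, sale of domestic government bonds to non-residents 1311.60, inward foreign direct investment in the manufacturing sector 1299.27; primary income: interest paid on external government debt 252.48, dividends received from foreign subsidiaries of resident firms 462.26; capital account: acquisition of foreign patents and trademarks (non-produced assets) 189.97; secondary income: personal remittances received from nationals working abroad 241.96.)

309.37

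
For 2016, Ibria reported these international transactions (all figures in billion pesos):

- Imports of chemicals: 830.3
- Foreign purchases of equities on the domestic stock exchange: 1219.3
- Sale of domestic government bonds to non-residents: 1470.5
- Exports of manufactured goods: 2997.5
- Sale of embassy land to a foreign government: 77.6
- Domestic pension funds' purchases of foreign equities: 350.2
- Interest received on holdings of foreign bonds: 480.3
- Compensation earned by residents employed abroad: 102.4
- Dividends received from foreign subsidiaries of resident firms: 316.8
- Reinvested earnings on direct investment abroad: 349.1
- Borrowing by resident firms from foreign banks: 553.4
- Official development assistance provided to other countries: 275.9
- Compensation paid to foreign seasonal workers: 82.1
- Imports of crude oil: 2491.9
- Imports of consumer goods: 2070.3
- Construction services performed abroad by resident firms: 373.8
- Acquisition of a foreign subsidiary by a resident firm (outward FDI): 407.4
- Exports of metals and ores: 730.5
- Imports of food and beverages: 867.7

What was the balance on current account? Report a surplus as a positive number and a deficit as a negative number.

Goods: 730.5 + 2997.5 - 867.7 - 2070.3 - 2491.9 - 830.3 = -2532.2
Services: 373.8
Primary income: -82.1 + 316.8 + 480.3 + 102.4 + 349.1 = 1166.5
Secondary income: -275.9
Current account = (-2532.2) + 373.8 + 1166.5 + (-275.9) = -1267.8
(Excluded from the current account — financial account: foreign purchases of equities on the domestic stock exchange 1219.3, sale of domestic government bonds to non-residents 1470.5, domestic pension funds' purchases of foreign equities 350.2, borrowing by resident firms from foreign banks 553.4, acquisition of a foreign subsidiary by a resident firm (outward FDI) 407.4; capital account: sale of embassy land to a foreign government 77.6.)

-1267.8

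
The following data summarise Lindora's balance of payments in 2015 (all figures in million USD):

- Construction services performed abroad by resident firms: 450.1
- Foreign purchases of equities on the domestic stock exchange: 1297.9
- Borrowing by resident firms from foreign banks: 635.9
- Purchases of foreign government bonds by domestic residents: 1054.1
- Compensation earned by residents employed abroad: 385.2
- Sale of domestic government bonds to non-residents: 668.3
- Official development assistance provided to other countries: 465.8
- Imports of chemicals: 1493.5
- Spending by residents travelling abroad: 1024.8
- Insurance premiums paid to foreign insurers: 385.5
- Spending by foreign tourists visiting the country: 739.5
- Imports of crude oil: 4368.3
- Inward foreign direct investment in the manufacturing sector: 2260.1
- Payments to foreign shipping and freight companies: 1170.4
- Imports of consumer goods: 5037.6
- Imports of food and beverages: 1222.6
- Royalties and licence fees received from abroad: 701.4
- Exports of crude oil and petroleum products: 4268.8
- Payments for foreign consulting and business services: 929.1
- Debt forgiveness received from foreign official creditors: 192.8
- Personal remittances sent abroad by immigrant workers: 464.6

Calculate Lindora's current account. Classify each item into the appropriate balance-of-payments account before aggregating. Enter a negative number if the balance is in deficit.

-10017.2

Goods: -1493.5 - 5037.6 - 1222.6 - 4368.3 + 4268.8 = -7853.2
Services: -929.1 - 385.5 + 450.1 - 1170.4 + 701.4 + 739.5 - 1024.8 = -1618.8
Primary income: 385.2
Secondary income: -465.8 - 464.6 = -930.4
Current account = (-7853.2) + (-1618.8) + 385.2 + (-930.4) = -10017.2
(Excluded from the current account — financial account: foreign purchases of equities on the domestic stock exchange 1297.9, borrowing by resident firms from foreign banks 635.9, purchases of foreign government bonds by domestic residents 1054.1, sale of domestic government bonds to non-residents 668.3, inward foreign direct investment in the manufacturing sector 2260.1; capital account: debt forgiveness received from foreign official creditors 192.8.)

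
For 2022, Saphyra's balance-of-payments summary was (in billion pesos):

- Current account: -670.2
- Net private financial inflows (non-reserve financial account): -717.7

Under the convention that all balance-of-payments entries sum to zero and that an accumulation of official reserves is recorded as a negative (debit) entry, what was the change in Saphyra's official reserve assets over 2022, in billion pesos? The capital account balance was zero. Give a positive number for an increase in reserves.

-1387.9

Official reserve transactions balance = -((-670.2) + (-717.7)) = 1387.9
An accumulation of reserves is recorded as a debit (negative entry), so the change in the stock of reserves is the negative of that balance.
Change in official reserves = -(1387.9) = -1387.9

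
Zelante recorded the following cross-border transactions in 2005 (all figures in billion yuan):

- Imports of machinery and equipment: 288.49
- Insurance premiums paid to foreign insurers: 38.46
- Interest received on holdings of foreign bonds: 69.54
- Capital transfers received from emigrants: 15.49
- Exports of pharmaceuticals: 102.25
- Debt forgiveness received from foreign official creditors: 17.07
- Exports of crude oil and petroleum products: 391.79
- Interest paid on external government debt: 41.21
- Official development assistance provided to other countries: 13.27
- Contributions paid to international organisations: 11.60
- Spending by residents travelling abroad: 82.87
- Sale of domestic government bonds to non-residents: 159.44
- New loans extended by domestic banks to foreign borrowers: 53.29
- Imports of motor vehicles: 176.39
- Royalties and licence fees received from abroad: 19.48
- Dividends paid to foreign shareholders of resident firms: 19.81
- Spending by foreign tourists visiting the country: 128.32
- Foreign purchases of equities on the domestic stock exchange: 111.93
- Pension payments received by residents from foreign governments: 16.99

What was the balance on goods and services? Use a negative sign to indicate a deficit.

Goods: 102.25 + 391.79 - 288.49 - 176.39 = 29.16
Services: 19.48 - 82.87 - 38.46 + 128.32 = 26.47
Trade balance = 29.16 + 26.47 = 55.63
(Excluded from the trade balance — primary income: interest received on holdings of foreign bonds 69.54, interest paid on external government debt 41.21, dividends paid to foreign shareholders of resident firms 19.81; capital account: capital transfers received from emigrants 15.49, debt forgiveness received from foreign official creditors 17.07; secondary income: official development assistance provided to other countries 13.27, contributions paid to international organisations 11.60, pension payments received by residents from foreign governments 16.99; financial account: sale of domestic government bonds to non-residents 159.44, new loans extended by domestic banks to foreign borrowers 53.29, foreign purchases of equities on the domestic stock exchange 111.93.)

55.63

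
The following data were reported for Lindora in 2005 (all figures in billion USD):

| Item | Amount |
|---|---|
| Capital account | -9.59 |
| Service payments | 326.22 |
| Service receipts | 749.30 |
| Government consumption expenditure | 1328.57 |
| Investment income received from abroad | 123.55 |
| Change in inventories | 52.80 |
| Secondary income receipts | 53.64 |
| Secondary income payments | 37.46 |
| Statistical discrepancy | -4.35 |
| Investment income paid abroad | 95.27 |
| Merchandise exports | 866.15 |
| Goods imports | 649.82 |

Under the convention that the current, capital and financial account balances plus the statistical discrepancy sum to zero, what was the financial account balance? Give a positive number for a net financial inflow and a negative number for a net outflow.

Goods balance = 866.15 - 649.82 = 216.33
Services balance = 749.30 - 326.22 = 423.08
Trade balance (goods + services) = 216.33 + 423.08 = 639.41
Net primary income = 123.55 - 95.27 = 28.28
Net secondary income = 53.64 - 37.46 = 16.18
Current account = 639.41 + 28.28 + 16.18 = 683.87
Financial account = -(683.87 + (-9.59) + (-4.35)) = -669.93

-669.93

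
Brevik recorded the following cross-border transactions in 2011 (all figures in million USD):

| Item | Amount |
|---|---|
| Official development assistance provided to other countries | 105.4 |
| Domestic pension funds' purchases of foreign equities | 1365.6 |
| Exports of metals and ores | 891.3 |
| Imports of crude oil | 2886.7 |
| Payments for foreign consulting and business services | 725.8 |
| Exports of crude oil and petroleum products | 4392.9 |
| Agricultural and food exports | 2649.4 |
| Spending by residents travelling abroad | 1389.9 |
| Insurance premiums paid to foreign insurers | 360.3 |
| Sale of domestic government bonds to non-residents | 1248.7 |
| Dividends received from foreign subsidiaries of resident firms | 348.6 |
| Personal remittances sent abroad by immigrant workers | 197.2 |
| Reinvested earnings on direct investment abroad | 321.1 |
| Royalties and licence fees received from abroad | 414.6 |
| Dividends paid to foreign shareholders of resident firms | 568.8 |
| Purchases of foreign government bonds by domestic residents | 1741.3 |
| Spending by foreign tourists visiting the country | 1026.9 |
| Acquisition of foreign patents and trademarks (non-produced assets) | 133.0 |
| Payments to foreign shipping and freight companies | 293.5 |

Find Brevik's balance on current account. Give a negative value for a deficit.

3517.2

Goods: 891.3 - 2886.7 + 2649.4 + 4392.9 = 5046.9
Services: -1389.9 + 414.6 - 293.5 - 725.8 - 360.3 + 1026.9 = -1328.0
Primary income: 348.6 - 568.8 + 321.1 = 100.9
Secondary income: -105.4 - 197.2 = -302.6
Current account = 5046.9 + (-1328.0) + 100.9 + (-302.6) = 3517.2
(Excluded from the current account — financial account: domestic pension funds' purchases of foreign equities 1365.6, sale of domestic government bonds to non-residents 1248.7, purchases of foreign government bonds by domestic residents 1741.3; capital account: acquisition of foreign patents and trademarks (non-produced assets) 133.0.)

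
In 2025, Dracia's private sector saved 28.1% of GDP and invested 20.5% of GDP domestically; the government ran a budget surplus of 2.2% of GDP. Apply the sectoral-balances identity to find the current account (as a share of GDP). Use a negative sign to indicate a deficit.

By the sectoral-balances identity, CA = (S_private - I) + (T - G).
Private balance = 28.1 - 20.5 = 7.6
Government balance (T - G) = 2.2
CA = 7.6 + 2.2 = 9.8

9.8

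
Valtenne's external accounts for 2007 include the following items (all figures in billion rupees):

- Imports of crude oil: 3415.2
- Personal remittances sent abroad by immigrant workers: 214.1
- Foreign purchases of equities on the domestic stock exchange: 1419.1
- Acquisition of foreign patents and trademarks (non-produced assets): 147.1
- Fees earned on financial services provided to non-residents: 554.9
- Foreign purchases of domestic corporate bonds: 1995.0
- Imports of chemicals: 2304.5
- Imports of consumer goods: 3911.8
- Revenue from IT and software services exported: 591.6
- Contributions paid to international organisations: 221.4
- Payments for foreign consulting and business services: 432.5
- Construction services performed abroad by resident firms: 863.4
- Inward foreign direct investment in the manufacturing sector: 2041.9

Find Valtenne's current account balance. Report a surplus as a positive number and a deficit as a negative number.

-8489.6

Goods: -2304.5 - 3911.8 - 3415.2 = -9631.5
Services: 591.6 + 554.9 - 432.5 + 863.4 = 1577.4
Secondary income: -221.4 - 214.1 = -435.5
Current account = (-9631.5) + 1577.4 + (-435.5) = -8489.6
(Excluded from the current account — financial account: foreign purchases of equities on the domestic stock exchange 1419.1, foreign purchases of domestic corporate bonds 1995.0, inward foreign direct investment in the manufacturing sector 2041.9; capital account: acquisition of foreign patents and trademarks (non-produced assets) 147.1.)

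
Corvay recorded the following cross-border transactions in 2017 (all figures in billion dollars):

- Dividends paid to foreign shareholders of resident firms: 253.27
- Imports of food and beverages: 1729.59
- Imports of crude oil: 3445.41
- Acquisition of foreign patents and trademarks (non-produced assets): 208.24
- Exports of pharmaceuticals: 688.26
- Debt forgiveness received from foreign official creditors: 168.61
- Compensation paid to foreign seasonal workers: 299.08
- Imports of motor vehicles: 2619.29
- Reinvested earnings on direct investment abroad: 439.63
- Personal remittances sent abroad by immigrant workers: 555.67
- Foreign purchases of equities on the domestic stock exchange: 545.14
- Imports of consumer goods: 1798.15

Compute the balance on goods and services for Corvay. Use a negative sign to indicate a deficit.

-8904.18

Goods: -2619.29 - 1798.15 - 3445.41 + 688.26 - 1729.59 = -8904.18
Trade balance = -8904.18 + 0.00 = -8904.18
(Excluded from the trade balance — primary income: dividends paid to foreign shareholders of resident firms 253.27, compensation paid to foreign seasonal workers 299.08, reinvested earnings on direct investment abroad 439.63; capital account: acquisition of foreign patents and trademarks (non-produced assets) 208.24, debt forgiveness received from foreign official creditors 168.61; secondary income: personal remittances sent abroad by immigrant workers 555.67; financial account: foreign purchases of equities on the domestic stock exchange 545.14.)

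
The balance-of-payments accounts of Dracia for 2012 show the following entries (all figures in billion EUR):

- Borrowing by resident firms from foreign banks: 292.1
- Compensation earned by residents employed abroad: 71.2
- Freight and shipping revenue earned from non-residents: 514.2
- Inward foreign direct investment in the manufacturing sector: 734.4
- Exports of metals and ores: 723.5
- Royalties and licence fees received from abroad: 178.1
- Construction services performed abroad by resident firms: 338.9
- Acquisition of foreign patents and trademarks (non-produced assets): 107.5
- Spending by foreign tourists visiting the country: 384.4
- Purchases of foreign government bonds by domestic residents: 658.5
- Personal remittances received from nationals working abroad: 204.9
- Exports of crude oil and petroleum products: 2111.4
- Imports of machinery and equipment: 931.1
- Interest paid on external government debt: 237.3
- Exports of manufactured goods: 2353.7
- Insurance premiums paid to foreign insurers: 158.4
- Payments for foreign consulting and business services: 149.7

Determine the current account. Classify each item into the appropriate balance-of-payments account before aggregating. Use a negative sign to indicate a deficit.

Goods: -931.1 + 723.5 + 2353.7 + 2111.4 = 4257.5
Services: 514.2 - 149.7 + 384.4 + 178.1 + 338.9 - 158.4 = 1107.5
Primary income: -237.3 + 71.2 = -166.1
Secondary income: 204.9
Current account = 4257.5 + 1107.5 + (-166.1) + 204.9 = 5403.8
(Excluded from the current account — financial account: borrowing by resident firms from foreign banks 292.1, inward foreign direct investment in the manufacturing sector 734.4, purchases of foreign government bonds by domestic residents 658.5; capital account: acquisition of foreign patents and trademarks (non-produced assets) 107.5.)

5403.8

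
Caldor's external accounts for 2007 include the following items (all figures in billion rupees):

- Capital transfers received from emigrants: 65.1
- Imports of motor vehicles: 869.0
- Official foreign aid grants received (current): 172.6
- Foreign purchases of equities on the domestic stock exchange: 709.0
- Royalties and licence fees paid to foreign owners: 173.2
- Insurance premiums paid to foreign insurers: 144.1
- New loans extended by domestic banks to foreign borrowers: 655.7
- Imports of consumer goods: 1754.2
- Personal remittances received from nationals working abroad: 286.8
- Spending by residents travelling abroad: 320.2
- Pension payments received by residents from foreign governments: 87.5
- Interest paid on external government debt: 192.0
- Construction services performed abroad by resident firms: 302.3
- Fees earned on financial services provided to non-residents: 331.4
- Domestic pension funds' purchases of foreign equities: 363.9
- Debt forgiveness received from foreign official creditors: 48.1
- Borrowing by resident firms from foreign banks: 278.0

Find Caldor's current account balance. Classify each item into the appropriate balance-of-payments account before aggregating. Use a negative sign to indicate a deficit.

-2272.1

Goods: -1754.2 - 869.0 = -2623.2
Services: 302.3 + 331.4 - 320.2 - 144.1 - 173.2 = -3.8
Primary income: -192.0
Secondary income: 286.8 + 172.6 + 87.5 = 546.9
Current account = (-2623.2) + (-3.8) + (-192.0) + 546.9 = -2272.1
(Excluded from the current account — capital account: capital transfers received from emigrants 65.1, debt forgiveness received from foreign official creditors 48.1; financial account: foreign purchases of equities on the domestic stock exchange 709.0, new loans extended by domestic banks to foreign borrowers 655.7, domestic pension funds' purchases of foreign equities 363.9, borrowing by resident firms from foreign banks 278.0.)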